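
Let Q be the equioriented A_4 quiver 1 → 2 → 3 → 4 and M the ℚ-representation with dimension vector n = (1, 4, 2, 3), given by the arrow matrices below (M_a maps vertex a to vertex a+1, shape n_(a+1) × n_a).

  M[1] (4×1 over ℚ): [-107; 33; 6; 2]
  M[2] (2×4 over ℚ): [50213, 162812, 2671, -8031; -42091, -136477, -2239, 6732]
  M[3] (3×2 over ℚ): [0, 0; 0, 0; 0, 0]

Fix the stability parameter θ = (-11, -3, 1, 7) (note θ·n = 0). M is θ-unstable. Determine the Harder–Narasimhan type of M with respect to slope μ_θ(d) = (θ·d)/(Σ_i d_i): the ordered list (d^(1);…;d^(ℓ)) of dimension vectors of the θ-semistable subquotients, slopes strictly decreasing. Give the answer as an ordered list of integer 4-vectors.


Barcode: M ≅ I[1,3], I[2,2]^2, I[2,3], I[4,4]^3. HN layers by μ_θ (4 steps, strictly decreasing):
  μ^(1)=7; μ^(2)=1; μ^(3)=-3; μ^(4)=-11

((0, 0, 0, 3); (0, 0, 2, 0); (0, 4, 0, 0); (1, 0, 0, 0))


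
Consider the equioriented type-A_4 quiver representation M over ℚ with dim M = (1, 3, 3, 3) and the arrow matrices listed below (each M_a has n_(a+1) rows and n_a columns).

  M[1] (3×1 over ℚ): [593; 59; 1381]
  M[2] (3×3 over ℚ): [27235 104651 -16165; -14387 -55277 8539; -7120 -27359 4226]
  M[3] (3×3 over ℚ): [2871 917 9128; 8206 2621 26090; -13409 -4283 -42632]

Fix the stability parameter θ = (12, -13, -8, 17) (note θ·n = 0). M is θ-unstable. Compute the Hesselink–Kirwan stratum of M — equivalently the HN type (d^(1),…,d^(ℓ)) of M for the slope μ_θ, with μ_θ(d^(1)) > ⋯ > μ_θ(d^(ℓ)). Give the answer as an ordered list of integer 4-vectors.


Barcode: M ≅ I[1,4], I[2,3], I[2,4], I[4,4]. HN layers by μ_θ (4 steps, strictly decreasing):
  μ^(1)=17; μ^(2)=-3; μ^(3)=-8; μ^(4)=-13

((0, 0, 0, 3); (1, 1, 1, 0); (0, 0, 2, 0); (0, 2, 0, 0))


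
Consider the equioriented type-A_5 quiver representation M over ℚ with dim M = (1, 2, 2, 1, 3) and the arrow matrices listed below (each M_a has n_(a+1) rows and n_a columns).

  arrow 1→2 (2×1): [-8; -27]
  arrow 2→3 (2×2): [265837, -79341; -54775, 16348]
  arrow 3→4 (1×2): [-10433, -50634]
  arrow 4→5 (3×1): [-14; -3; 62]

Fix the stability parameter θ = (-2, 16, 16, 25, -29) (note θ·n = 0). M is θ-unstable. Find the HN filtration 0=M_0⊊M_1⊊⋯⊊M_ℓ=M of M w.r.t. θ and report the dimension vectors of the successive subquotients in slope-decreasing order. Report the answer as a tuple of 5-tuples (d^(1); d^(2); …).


Barcode: M ≅ I[1,5], I[2,3], I[5,5]^2. HN layers by μ_θ (4 steps, strictly decreasing):
  μ^(1)=16; μ^(2)=7; μ^(3)=-2; μ^(4)=-29

((0, 1, 1, 0, 0); (0, 1, 1, 1, 1); (1, 0, 0, 0, 0); (0, 0, 0, 0, 2))


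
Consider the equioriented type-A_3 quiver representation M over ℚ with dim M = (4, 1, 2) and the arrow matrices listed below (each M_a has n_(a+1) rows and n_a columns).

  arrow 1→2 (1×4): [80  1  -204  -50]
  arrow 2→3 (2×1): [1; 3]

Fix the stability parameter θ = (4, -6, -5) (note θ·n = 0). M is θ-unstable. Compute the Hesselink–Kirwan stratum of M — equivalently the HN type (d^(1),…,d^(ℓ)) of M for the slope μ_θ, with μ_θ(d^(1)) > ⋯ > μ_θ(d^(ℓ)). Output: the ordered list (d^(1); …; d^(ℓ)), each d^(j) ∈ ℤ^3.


Interval decomposition of M: I[1,1]^3, I[1,3], I[3,3].
HN type (ℓ=3): μ^(1)=4; μ^(2)=-7/3; μ^(3)=-5

((3, 0, 0); (1, 1, 1); (0, 0, 1))


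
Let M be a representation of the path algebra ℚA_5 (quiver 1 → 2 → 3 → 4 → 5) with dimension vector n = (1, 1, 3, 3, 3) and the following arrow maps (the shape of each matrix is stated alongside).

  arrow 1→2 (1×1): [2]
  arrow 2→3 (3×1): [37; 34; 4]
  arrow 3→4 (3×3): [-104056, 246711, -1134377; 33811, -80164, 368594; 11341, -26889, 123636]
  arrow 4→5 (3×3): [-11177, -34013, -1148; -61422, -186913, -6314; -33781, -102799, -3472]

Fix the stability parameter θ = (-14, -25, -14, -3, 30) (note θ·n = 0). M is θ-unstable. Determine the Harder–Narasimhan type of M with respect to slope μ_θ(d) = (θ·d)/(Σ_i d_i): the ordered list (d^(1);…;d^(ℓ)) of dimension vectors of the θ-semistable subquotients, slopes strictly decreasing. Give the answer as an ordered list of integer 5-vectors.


Interval decomposition of M: I[1,5], I[3,4], I[3,5], I[5,5].
HN type (ℓ=4): μ^(1)=30; μ^(2)=-3; μ^(3)=-14; μ^(4)=-39/2

((0, 0, 0, 0, 3); (0, 0, 0, 3, 0); (0, 0, 3, 0, 0); (1, 1, 0, 0, 0))


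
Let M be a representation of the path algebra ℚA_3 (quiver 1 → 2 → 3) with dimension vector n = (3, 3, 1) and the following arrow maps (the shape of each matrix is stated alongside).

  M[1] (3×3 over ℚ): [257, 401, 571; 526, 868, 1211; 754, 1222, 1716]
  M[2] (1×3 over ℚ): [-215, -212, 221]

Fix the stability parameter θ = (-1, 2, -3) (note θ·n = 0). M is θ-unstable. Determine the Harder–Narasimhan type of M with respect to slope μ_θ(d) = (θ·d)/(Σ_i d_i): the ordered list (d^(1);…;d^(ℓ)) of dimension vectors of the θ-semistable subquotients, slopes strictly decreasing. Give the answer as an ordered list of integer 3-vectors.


Interval decomposition of M: I[1,1], I[1,2], I[1,3], I[2,2].
HN type (ℓ=3): μ^(1)=2; μ^(2)=-1/2; μ^(3)=-1

((0, 2, 0); (0, 1, 1); (3, 0, 0))


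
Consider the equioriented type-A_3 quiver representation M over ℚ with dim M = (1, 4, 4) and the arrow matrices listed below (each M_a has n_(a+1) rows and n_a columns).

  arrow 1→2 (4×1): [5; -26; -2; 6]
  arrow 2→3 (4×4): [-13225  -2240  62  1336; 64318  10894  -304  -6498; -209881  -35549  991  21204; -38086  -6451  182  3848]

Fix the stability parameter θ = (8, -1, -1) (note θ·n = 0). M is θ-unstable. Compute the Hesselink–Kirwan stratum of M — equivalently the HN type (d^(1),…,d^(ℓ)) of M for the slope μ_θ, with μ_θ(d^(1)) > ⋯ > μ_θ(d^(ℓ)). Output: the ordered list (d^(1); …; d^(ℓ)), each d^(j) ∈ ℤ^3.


Interval decomposition of M: I[1,3], I[2,3]^3.
HN type (ℓ=2): μ^(1)=2; μ^(2)=-1

((1, 1, 1); (0, 3, 3))


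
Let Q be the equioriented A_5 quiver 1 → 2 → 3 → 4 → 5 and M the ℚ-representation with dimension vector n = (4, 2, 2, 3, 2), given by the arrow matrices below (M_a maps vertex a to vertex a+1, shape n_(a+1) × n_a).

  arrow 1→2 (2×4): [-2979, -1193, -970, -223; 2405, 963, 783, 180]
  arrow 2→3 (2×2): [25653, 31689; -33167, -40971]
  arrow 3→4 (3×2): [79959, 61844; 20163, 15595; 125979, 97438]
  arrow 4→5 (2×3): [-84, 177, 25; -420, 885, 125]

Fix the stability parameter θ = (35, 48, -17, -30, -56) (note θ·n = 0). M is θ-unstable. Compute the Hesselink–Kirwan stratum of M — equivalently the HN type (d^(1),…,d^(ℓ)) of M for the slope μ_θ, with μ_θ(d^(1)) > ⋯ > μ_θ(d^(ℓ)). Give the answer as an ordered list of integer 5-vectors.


Barcode: M ≅ I[1,1]^2, I[1,2], I[1,5], I[3,4], I[4,4], I[5,5]. HN layers by μ_θ (6 steps, strictly decreasing):
  μ^(1)=48; μ^(2)=35; μ^(3)=-4; μ^(4)=-47/2; μ^(5)=-30; μ^(6)=-56

((0, 1, 0, 0, 0); (3, 0, 0, 0, 0); (1, 1, 1, 1, 1); (0, 0, 1, 1, 0); (0, 0, 0, 1, 0); (0, 0, 0, 0, 1))


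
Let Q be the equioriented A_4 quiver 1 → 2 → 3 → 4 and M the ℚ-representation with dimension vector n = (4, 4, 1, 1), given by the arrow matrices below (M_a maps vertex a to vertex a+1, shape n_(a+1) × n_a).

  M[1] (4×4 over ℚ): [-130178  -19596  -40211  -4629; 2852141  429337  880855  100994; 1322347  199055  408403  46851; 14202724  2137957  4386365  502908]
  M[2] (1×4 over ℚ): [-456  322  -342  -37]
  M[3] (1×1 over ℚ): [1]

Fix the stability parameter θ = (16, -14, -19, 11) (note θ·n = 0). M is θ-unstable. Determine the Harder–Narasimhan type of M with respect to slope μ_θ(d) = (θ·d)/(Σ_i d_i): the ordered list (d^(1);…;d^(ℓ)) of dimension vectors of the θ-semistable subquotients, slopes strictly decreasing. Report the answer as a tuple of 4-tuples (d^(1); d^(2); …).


Barcode: M ≅ I[1,2]^3, I[1,4]. HN layers by μ_θ (3 steps, strictly decreasing):
  μ^(1)=11; μ^(2)=1; μ^(3)=-17/3

((0, 0, 0, 1); (3, 3, 0, 0); (1, 1, 1, 0))


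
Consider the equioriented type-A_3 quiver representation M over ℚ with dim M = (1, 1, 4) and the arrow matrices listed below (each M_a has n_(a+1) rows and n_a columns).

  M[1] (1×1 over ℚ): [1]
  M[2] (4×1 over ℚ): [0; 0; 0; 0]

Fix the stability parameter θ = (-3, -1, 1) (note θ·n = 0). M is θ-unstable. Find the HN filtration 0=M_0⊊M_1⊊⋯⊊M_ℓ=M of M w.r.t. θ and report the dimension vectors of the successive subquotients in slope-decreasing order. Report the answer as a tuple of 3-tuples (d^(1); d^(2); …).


Via rank(M_{q-1}∘⋯∘M_p): M ≅ I[1,2], I[3,3]^4.
μ_θ-semistable layers: μ^(1)=1; μ^(2)=-1; μ^(3)=-3

((0, 0, 4); (0, 1, 0); (1, 0, 0))


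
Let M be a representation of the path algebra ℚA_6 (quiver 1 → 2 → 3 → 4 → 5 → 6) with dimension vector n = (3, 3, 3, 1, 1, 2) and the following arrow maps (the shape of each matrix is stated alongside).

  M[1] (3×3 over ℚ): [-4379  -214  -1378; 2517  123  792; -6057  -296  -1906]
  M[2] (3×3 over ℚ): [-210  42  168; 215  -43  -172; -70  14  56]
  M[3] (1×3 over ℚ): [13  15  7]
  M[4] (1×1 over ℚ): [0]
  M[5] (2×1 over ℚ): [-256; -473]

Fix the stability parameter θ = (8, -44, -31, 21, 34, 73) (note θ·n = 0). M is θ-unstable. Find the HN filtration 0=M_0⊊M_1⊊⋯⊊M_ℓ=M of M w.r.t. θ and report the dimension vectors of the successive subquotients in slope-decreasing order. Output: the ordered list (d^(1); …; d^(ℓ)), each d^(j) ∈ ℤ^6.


Interval decomposition of M: I[1,1], I[1,2], I[1,4], I[2,2], I[3,3]^2, I[5,6], I[6,6].
HN type (ℓ=8): μ^(1)=73; μ^(2)=34; μ^(3)=21; μ^(4)=8; μ^(5)=-18; μ^(6)=-67/3; μ^(7)=-31; μ^(8)=-44

((0, 0, 0, 0, 0, 2); (0, 0, 0, 0, 1, 0); (0, 0, 0, 1, 0, 0); (1, 0, 0, 0, 0, 0); (1, 1, 0, 0, 0, 0); (1, 1, 1, 0, 0, 0); (0, 0, 2, 0, 0, 0); (0, 1, 0, 0, 0, 0))


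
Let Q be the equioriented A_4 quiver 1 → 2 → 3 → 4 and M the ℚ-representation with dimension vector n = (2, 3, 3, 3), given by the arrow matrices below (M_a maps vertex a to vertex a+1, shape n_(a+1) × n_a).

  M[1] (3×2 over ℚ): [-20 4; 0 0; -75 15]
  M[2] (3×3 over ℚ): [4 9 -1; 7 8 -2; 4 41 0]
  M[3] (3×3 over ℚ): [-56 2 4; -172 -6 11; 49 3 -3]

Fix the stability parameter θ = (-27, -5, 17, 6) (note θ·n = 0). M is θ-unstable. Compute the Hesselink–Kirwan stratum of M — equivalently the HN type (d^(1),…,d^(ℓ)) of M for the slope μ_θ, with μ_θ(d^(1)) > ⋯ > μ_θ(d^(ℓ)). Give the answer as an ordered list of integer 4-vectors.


Barcode: M ≅ I[1,1], I[1,4], I[2,4]^2. HN layers by μ_θ (3 steps, strictly decreasing):
  μ^(1)=23/2; μ^(2)=-5; μ^(3)=-27

((0, 0, 3, 3); (0, 3, 0, 0); (2, 0, 0, 0))


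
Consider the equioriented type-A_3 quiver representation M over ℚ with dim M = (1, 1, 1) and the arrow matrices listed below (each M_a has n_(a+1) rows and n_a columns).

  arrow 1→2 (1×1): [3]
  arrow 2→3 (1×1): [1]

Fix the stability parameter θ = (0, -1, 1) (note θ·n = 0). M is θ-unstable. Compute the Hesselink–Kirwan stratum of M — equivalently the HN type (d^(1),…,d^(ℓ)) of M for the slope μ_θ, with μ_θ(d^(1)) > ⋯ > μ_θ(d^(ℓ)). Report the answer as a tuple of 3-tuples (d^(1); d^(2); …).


Via rank(M_{q-1}∘⋯∘M_p): M ≅ I[1,3].
μ_θ-semistable layers: μ^(1)=1; μ^(2)=-1/2

((0, 0, 1); (1, 1, 0))


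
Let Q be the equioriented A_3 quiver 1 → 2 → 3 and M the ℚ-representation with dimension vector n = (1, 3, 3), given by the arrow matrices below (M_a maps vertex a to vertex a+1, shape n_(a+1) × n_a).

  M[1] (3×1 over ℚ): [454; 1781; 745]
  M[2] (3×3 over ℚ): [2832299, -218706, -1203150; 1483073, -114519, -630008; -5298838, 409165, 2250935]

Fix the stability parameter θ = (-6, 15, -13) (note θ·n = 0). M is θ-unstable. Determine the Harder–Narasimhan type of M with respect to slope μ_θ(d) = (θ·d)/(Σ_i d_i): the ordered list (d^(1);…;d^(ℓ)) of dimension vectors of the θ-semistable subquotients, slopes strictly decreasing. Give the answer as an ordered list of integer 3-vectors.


Interval decomposition of M: I[1,3], I[2,3]^2.
HN type (ℓ=2): μ^(1)=1; μ^(2)=-6

((0, 3, 3); (1, 0, 0))


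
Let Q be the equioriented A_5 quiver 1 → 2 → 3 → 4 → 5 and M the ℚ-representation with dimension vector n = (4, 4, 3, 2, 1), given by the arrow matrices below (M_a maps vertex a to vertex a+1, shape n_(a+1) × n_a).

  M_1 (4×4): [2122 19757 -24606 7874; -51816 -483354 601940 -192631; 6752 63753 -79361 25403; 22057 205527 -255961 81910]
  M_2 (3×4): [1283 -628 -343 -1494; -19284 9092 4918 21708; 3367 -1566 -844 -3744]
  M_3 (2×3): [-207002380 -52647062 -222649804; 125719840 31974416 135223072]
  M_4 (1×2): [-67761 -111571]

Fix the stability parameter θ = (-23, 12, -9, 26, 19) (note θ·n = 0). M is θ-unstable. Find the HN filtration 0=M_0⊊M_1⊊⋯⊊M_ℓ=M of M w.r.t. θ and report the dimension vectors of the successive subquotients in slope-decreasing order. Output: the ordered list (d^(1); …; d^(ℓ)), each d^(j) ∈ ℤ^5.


Via rank(M_{q-1}∘⋯∘M_p): M ≅ I[1,2]^2, I[1,3]^2, I[3,5], I[4,4].
μ_θ-semistable layers: μ^(1)=26; μ^(2)=45/2; μ^(3)=12; μ^(4)=3/2; μ^(5)=-9; μ^(6)=-23

((0, 0, 0, 1, 0); (0, 0, 0, 1, 1); (0, 2, 0, 0, 0); (0, 2, 2, 0, 0); (0, 0, 1, 0, 0); (4, 0, 0, 0, 0))


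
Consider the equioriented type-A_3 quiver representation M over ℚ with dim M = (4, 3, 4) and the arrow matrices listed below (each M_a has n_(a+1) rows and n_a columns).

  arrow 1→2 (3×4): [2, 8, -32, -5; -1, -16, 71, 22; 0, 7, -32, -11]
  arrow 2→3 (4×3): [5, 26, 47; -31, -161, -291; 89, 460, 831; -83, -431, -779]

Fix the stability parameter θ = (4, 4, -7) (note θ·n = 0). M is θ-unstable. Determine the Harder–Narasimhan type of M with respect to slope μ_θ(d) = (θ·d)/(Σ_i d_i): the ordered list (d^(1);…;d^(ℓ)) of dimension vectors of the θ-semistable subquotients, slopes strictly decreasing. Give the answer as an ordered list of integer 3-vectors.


Interval decomposition of M: I[1,1], I[1,2], I[1,3]^2, I[3,3]^2.
HN type (ℓ=3): μ^(1)=4; μ^(2)=1/3; μ^(3)=-7

((2, 1, 0); (2, 2, 2); (0, 0, 2))


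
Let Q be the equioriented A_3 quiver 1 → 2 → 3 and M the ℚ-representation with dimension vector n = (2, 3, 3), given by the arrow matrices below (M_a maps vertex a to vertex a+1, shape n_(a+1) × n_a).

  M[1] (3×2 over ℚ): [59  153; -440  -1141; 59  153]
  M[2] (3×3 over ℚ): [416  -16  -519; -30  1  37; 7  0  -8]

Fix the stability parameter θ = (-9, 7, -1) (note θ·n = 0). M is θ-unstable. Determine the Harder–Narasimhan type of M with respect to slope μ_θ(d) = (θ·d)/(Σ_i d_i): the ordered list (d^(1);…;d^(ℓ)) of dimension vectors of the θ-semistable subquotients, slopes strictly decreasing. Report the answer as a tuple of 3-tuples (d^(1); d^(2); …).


Via rank(M_{q-1}∘⋯∘M_p): M ≅ I[1,3]^2, I[2,3].
μ_θ-semistable layers: μ^(1)=3; μ^(2)=-9

((0, 3, 3); (2, 0, 0))


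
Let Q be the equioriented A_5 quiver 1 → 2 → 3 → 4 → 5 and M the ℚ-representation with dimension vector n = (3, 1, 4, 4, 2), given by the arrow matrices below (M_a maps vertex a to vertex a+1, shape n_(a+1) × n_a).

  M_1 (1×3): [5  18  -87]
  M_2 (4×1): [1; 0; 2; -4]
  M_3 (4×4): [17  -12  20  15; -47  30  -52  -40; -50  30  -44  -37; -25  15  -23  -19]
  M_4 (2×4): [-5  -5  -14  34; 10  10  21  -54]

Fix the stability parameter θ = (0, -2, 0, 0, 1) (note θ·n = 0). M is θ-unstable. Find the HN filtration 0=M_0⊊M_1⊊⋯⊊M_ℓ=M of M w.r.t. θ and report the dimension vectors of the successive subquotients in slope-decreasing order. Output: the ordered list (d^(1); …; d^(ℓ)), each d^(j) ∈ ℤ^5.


Barcode: M ≅ I[1,1]^2, I[1,4], I[3,3], I[3,4], I[3,5], I[4,5]. HN layers by μ_θ (3 steps, strictly decreasing):
  μ^(1)=1; μ^(2)=0; μ^(3)=-1

((0, 0, 0, 0, 2); (2, 0, 4, 4, 0); (1, 1, 0, 0, 0))


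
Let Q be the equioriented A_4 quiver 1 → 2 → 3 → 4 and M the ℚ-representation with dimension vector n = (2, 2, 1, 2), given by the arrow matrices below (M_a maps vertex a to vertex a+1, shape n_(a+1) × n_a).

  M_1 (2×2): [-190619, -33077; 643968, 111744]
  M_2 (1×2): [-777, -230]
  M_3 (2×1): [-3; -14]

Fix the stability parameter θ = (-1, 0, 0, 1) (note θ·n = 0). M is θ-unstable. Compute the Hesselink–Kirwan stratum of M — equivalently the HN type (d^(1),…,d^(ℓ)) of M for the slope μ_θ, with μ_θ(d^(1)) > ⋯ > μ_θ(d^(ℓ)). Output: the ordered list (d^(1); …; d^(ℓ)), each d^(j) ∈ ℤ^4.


Via rank(M_{q-1}∘⋯∘M_p): M ≅ I[1,1], I[1,4], I[2,2], I[4,4].
μ_θ-semistable layers: μ^(1)=1; μ^(2)=0; μ^(3)=-1

((0, 0, 0, 2); (0, 2, 1, 0); (2, 0, 0, 0))


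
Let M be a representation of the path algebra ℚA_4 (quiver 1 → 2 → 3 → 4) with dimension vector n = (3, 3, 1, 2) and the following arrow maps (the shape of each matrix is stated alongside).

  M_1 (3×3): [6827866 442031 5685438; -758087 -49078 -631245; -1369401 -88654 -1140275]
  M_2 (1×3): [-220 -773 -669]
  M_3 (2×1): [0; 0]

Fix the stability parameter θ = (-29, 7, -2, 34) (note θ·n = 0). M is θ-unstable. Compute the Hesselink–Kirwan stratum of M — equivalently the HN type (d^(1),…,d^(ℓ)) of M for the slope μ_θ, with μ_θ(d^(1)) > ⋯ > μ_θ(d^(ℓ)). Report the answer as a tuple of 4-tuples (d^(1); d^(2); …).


Interval decomposition of M: I[1,1], I[1,2]^2, I[2,3], I[4,4]^2.
HN type (ℓ=4): μ^(1)=34; μ^(2)=7; μ^(3)=5/2; μ^(4)=-29

((0, 0, 0, 2); (0, 2, 0, 0); (0, 1, 1, 0); (3, 0, 0, 0))


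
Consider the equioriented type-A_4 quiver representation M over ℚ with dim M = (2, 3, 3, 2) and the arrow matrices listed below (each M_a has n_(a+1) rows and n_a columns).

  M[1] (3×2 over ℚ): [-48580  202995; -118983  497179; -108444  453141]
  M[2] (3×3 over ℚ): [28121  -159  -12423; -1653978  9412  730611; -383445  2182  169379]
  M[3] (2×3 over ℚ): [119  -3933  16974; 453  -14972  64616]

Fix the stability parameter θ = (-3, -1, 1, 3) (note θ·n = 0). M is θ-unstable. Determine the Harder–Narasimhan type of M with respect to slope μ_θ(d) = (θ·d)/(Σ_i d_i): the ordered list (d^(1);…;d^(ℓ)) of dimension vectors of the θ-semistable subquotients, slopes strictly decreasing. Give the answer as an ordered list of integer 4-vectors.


Barcode: M ≅ I[1,4]^2, I[2,3]. HN layers by μ_θ (4 steps, strictly decreasing):
  μ^(1)=3; μ^(2)=1; μ^(3)=-1; μ^(4)=-3

((0, 0, 0, 2); (0, 0, 3, 0); (0, 3, 0, 0); (2, 0, 0, 0))


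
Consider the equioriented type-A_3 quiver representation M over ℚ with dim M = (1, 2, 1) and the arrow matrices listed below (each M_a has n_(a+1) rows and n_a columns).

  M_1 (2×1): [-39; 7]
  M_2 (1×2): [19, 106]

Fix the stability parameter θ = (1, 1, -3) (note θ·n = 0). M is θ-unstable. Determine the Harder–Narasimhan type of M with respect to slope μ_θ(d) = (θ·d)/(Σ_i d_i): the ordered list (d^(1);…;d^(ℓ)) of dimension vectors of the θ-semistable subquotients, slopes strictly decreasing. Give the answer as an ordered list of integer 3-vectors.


Via rank(M_{q-1}∘⋯∘M_p): M ≅ I[1,3], I[2,2].
μ_θ-semistable layers: μ^(1)=1; μ^(2)=-1/3

((0, 1, 0); (1, 1, 1))


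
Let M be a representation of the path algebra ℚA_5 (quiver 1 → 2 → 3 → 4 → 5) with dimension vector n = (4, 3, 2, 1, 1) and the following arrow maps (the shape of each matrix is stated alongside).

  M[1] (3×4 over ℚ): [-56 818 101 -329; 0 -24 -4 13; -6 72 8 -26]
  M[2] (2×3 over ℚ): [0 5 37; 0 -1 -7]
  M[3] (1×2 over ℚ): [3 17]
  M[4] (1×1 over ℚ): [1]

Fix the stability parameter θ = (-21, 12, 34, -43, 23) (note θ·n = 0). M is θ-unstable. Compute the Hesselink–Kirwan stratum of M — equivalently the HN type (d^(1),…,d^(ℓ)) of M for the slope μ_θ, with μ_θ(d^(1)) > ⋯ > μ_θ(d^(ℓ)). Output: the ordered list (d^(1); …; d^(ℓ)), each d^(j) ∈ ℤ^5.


Barcode: M ≅ I[1,1], I[1,2], I[1,3], I[1,5]. HN layers by μ_θ (5 steps, strictly decreasing):
  μ^(1)=34; μ^(2)=23; μ^(3)=12; μ^(4)=1; μ^(5)=-21

((0, 0, 1, 0, 0); (0, 0, 0, 0, 1); (0, 2, 0, 0, 0); (0, 1, 1, 1, 0); (4, 0, 0, 0, 0))


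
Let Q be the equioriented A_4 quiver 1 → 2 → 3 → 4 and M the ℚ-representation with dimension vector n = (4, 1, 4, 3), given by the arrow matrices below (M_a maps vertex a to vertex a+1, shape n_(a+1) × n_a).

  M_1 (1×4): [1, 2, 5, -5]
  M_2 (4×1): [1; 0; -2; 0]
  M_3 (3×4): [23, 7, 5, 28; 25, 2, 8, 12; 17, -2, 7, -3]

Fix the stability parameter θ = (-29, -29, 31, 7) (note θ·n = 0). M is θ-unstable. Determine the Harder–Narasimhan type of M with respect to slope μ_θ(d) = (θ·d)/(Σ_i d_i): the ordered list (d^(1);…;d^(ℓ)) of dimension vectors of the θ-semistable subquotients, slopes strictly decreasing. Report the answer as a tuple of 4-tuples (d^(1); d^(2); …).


Via rank(M_{q-1}∘⋯∘M_p): M ≅ I[1,1]^3, I[1,4], I[3,3], I[3,4]^2.
μ_θ-semistable layers: μ^(1)=31; μ^(2)=19; μ^(3)=-29

((0, 0, 1, 0); (0, 0, 3, 3); (4, 1, 0, 0))


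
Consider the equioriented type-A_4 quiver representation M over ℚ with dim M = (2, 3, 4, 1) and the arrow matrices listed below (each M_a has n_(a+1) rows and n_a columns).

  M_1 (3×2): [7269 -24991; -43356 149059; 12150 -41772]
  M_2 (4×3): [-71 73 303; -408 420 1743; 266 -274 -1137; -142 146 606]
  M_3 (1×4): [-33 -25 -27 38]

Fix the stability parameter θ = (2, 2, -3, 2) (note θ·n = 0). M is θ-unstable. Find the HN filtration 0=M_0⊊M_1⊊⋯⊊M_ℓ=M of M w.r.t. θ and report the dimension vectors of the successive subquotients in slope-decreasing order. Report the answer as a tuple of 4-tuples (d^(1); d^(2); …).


Via rank(M_{q-1}∘⋯∘M_p): M ≅ I[1,2], I[1,4], I[2,3], I[3,3]^2.
μ_θ-semistable layers: μ^(1)=2; μ^(2)=1/3; μ^(3)=-1/2; μ^(4)=-3

((1, 1, 0, 1); (1, 1, 1, 0); (0, 1, 1, 0); (0, 0, 2, 0))


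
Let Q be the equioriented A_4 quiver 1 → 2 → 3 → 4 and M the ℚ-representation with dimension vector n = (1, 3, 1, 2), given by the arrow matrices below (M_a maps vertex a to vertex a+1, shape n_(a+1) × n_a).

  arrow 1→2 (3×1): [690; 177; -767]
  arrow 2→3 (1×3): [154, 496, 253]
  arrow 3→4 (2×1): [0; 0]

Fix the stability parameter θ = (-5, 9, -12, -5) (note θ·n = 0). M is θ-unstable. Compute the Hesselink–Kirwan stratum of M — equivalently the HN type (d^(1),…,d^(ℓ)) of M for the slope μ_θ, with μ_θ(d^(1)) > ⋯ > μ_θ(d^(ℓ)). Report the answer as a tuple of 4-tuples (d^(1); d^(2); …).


Via rank(M_{q-1}∘⋯∘M_p): M ≅ I[1,3], I[2,2]^2, I[4,4]^2.
μ_θ-semistable layers: μ^(1)=9; μ^(2)=-3/2; μ^(3)=-5

((0, 2, 0, 0); (0, 1, 1, 0); (1, 0, 0, 2))


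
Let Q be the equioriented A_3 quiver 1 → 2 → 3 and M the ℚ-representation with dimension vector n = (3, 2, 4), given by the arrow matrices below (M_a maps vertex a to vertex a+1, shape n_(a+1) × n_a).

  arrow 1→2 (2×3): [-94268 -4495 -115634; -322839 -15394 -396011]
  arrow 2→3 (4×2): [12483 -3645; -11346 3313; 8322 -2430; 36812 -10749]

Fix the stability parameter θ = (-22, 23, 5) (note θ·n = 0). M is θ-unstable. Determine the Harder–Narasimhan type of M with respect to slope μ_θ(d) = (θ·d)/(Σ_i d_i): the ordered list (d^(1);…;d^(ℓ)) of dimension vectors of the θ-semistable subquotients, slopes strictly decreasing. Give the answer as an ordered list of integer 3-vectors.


Barcode: M ≅ I[1,1], I[1,3]^2, I[3,3]^2. HN layers by μ_θ (3 steps, strictly decreasing):
  μ^(1)=14; μ^(2)=5; μ^(3)=-22

((0, 2, 2); (0, 0, 2); (3, 0, 0))


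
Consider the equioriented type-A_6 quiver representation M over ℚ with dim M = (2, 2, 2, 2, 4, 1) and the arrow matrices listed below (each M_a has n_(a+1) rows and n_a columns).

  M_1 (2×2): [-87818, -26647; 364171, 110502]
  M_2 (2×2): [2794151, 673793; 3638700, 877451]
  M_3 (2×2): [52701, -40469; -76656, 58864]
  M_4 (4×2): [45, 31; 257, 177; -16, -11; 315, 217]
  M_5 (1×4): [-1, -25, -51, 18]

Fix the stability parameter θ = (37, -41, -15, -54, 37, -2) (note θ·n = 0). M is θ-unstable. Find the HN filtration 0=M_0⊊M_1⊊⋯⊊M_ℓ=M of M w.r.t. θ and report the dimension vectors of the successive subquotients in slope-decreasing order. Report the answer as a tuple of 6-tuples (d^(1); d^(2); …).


Interval decomposition of M: I[1,3], I[1,5], I[4,6], I[5,5]^2.
HN type (ℓ=5): μ^(1)=37; μ^(2)=35/2; μ^(3)=-19/3; μ^(4)=-73/4; μ^(5)=-54

((0, 0, 0, 0, 3, 0); (0, 0, 0, 0, 1, 1); (1, 1, 1, 0, 0, 0); (1, 1, 1, 1, 0, 0); (0, 0, 0, 1, 0, 0))


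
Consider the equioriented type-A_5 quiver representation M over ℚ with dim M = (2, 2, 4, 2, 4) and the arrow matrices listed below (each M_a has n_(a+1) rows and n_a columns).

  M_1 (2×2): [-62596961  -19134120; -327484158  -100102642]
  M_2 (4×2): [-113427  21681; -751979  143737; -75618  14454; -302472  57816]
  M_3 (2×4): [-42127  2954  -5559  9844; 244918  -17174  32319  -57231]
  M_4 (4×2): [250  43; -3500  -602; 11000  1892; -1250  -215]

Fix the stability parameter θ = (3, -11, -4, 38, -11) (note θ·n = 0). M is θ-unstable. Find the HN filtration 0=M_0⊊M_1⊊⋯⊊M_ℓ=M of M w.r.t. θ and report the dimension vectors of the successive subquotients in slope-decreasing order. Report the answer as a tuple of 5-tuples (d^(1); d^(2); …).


Via rank(M_{q-1}∘⋯∘M_p): M ≅ I[1,2], I[1,4], I[3,3]^2, I[3,5], I[5,5]^3.
μ_θ-semistable layers: μ^(1)=38; μ^(2)=27/2; μ^(3)=-4; μ^(4)=-11

((0, 0, 0, 1, 0); (0, 0, 0, 1, 1); (2, 2, 4, 0, 0); (0, 0, 0, 0, 3))


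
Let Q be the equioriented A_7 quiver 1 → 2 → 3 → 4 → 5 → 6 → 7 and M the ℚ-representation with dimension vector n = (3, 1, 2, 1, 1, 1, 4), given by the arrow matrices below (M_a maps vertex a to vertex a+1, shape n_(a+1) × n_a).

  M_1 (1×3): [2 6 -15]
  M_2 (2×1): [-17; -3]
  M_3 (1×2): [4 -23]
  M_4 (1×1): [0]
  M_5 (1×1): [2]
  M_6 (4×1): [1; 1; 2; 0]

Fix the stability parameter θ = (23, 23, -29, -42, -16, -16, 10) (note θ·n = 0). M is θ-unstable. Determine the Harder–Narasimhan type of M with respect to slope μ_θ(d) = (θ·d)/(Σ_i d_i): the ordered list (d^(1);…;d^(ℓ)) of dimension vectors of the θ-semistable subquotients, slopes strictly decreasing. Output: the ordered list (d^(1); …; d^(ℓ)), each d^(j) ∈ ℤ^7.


Via rank(M_{q-1}∘⋯∘M_p): M ≅ I[1,1]^2, I[1,4], I[3,3], I[5,7], I[7,7]^3.
μ_θ-semistable layers: μ^(1)=23; μ^(2)=10; μ^(3)=-25/4; μ^(4)=-16; μ^(5)=-29

((2, 0, 0, 0, 0, 0, 0); (0, 0, 0, 0, 0, 0, 4); (1, 1, 1, 1, 0, 0, 0); (0, 0, 0, 0, 1, 1, 0); (0, 0, 1, 0, 0, 0, 0))


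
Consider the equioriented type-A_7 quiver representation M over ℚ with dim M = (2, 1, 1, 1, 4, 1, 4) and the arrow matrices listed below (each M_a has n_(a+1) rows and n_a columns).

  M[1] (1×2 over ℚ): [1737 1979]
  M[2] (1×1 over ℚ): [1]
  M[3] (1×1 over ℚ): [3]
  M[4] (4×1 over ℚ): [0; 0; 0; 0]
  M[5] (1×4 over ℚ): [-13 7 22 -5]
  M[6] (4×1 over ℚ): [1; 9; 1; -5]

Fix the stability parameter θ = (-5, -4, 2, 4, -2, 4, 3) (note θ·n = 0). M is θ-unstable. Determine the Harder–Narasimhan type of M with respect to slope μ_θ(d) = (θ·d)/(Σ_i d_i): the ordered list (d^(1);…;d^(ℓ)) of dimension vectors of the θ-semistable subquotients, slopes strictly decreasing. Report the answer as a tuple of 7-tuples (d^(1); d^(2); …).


Interval decomposition of M: I[1,1], I[1,4], I[5,5]^3, I[5,7], I[7,7]^3.
HN type (ℓ=7): μ^(1)=4; μ^(2)=7/2; μ^(3)=3; μ^(4)=2; μ^(5)=-2; μ^(6)=-4; μ^(7)=-5

((0, 0, 0, 1, 0, 0, 0); (0, 0, 0, 0, 0, 1, 1); (0, 0, 0, 0, 0, 0, 3); (0, 0, 1, 0, 0, 0, 0); (0, 0, 0, 0, 4, 0, 0); (0, 1, 0, 0, 0, 0, 0); (2, 0, 0, 0, 0, 0, 0))


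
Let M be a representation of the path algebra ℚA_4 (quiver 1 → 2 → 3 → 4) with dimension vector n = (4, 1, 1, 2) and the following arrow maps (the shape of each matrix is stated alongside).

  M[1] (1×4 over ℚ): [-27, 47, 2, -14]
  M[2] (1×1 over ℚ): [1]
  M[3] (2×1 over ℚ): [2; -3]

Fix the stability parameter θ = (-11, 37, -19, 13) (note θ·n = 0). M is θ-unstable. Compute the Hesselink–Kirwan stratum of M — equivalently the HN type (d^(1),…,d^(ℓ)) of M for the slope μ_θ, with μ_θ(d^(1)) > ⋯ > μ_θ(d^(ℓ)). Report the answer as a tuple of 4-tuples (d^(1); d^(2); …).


Barcode: M ≅ I[1,1]^3, I[1,4], I[4,4]. HN layers by μ_θ (3 steps, strictly decreasing):
  μ^(1)=13; μ^(2)=9; μ^(3)=-11

((0, 0, 0, 2); (0, 1, 1, 0); (4, 0, 0, 0))


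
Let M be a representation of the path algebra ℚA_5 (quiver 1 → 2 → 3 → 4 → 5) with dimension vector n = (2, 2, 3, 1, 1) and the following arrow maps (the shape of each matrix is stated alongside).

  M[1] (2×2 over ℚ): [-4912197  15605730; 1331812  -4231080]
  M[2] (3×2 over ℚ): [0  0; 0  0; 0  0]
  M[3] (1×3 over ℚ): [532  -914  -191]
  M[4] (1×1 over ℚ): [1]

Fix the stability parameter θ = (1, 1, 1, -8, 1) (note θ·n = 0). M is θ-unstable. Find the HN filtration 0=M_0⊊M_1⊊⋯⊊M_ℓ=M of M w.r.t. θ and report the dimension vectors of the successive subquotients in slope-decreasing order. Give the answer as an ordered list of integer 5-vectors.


Barcode: M ≅ I[1,1], I[1,2], I[2,2], I[3,3]^2, I[3,5]. HN layers by μ_θ (2 steps, strictly decreasing):
  μ^(1)=1; μ^(2)=-7/2

((2, 2, 2, 0, 1); (0, 0, 1, 1, 0))


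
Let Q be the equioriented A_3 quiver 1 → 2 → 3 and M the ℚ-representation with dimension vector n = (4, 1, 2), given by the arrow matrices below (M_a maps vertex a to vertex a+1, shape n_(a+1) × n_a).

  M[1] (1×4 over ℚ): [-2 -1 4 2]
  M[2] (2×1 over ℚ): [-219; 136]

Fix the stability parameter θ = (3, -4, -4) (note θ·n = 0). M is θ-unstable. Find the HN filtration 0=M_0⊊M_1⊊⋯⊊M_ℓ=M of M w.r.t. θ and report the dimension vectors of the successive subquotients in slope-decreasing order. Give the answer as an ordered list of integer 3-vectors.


Via rank(M_{q-1}∘⋯∘M_p): M ≅ I[1,1]^3, I[1,3], I[3,3].
μ_θ-semistable layers: μ^(1)=3; μ^(2)=-5/3; μ^(3)=-4

((3, 0, 0); (1, 1, 1); (0, 0, 1))


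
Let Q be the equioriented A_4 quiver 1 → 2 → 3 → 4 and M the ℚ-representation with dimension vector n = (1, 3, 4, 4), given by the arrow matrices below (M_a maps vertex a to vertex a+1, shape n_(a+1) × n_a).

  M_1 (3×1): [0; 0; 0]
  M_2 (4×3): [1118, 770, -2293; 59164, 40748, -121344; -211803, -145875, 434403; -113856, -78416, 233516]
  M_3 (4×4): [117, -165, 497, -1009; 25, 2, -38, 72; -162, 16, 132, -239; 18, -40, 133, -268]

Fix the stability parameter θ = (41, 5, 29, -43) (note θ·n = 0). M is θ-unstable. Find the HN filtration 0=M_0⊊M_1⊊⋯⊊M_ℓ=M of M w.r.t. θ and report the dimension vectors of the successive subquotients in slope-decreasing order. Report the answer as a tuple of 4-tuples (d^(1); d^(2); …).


Barcode: M ≅ I[1,1], I[2,2], I[2,4]^2, I[3,4]^2. HN layers by μ_θ (4 steps, strictly decreasing):
  μ^(1)=41; μ^(2)=5; μ^(3)=-3; μ^(4)=-7

((1, 0, 0, 0); (0, 1, 0, 0); (0, 2, 2, 2); (0, 0, 2, 2))


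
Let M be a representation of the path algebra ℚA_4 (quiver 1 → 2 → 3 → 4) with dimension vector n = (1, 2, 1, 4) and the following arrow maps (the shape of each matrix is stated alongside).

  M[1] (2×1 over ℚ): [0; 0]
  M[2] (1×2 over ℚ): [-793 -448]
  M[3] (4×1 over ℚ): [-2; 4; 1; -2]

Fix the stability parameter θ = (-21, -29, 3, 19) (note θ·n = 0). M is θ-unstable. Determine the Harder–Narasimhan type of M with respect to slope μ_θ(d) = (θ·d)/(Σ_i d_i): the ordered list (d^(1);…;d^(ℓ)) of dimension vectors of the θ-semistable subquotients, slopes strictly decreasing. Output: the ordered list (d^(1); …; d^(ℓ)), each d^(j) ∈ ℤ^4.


Barcode: M ≅ I[1,1], I[2,2], I[2,4], I[4,4]^3. HN layers by μ_θ (4 steps, strictly decreasing):
  μ^(1)=19; μ^(2)=3; μ^(3)=-21; μ^(4)=-29

((0, 0, 0, 4); (0, 0, 1, 0); (1, 0, 0, 0); (0, 2, 0, 0))


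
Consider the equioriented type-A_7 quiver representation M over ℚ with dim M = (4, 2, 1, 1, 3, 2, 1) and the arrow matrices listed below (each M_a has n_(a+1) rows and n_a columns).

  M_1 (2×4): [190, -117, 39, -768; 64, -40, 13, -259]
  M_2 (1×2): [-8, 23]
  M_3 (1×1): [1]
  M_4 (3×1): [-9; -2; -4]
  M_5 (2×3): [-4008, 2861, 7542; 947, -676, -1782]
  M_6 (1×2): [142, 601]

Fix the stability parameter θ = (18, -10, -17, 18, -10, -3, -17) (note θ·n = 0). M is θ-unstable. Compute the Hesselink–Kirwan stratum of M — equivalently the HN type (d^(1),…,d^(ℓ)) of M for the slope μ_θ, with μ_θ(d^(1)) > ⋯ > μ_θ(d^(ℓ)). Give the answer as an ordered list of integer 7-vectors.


Interval decomposition of M: I[1,1]^2, I[1,2], I[1,7], I[5,5], I[5,6].
HN type (ℓ=4): μ^(1)=18; μ^(2)=4; μ^(3)=-3; μ^(4)=-10

((2, 0, 0, 0, 0, 0, 0); (1, 1, 0, 0, 0, 0, 0); (1, 1, 1, 1, 1, 2, 1); (0, 0, 0, 0, 2, 0, 0))


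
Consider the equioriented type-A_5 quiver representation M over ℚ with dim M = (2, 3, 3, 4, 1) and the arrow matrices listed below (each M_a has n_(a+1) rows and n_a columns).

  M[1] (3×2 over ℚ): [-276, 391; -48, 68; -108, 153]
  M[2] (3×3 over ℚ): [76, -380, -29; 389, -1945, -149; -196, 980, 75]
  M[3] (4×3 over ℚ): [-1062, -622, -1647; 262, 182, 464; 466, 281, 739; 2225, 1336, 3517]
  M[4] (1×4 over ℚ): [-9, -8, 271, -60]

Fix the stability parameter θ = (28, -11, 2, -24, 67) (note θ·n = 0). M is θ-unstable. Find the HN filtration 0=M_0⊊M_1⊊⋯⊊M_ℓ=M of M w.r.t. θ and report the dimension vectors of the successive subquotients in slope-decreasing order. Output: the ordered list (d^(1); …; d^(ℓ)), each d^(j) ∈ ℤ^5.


Barcode: M ≅ I[1,1], I[1,5], I[2,2], I[2,4], I[3,4], I[4,4]. HN layers by μ_θ (5 steps, strictly decreasing):
  μ^(1)=67; μ^(2)=28; μ^(3)=-5/4; μ^(4)=-11; μ^(5)=-24

((0, 0, 0, 0, 1); (1, 0, 0, 0, 0); (1, 1, 1, 1, 0); (0, 2, 2, 2, 0); (0, 0, 0, 1, 0))


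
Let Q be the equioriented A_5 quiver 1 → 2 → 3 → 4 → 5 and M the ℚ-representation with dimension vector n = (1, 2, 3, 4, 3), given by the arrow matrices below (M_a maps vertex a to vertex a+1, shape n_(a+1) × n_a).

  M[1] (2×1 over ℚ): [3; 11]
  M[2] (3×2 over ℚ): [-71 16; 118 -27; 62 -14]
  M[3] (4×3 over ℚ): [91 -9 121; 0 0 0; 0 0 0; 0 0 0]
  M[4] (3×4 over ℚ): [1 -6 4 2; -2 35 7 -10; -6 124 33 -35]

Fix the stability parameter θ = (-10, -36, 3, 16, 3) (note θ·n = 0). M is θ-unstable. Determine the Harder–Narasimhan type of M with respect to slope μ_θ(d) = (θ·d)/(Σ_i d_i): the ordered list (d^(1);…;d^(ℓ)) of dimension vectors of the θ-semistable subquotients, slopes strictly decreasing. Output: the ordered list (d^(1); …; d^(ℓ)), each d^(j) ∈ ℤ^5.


Interval decomposition of M: I[1,5], I[2,3], I[3,3], I[4,4], I[4,5]^2.
HN type (ℓ=5): μ^(1)=16; μ^(2)=19/2; μ^(3)=3; μ^(4)=-23; μ^(5)=-36

((0, 0, 0, 1, 0); (0, 0, 0, 3, 3); (0, 0, 3, 0, 0); (1, 1, 0, 0, 0); (0, 1, 0, 0, 0))


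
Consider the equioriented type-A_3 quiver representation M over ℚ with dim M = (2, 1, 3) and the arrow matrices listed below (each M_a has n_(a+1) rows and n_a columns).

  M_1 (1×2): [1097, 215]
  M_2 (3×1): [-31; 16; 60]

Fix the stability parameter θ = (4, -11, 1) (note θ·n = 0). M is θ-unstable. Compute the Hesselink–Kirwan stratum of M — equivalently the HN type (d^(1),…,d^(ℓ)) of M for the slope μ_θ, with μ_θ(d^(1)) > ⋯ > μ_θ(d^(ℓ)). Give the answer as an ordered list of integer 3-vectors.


Interval decomposition of M: I[1,1], I[1,3], I[3,3]^2.
HN type (ℓ=3): μ^(1)=4; μ^(2)=1; μ^(3)=-7/2

((1, 0, 0); (0, 0, 3); (1, 1, 0))


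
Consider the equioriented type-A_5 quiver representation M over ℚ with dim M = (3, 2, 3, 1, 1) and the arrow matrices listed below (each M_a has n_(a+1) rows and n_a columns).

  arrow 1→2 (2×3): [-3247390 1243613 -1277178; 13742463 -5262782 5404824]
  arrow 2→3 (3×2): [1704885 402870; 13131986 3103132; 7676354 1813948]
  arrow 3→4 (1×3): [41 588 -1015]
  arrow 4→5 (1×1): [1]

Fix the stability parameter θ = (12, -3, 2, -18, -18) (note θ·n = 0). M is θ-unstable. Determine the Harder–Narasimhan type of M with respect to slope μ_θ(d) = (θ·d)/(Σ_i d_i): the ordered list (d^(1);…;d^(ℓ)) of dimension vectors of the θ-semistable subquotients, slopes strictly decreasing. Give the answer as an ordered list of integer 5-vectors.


Via rank(M_{q-1}∘⋯∘M_p): M ≅ I[1,1], I[1,2], I[1,5], I[3,3]^2.
μ_θ-semistable layers: μ^(1)=12; μ^(2)=9/2; μ^(3)=2; μ^(4)=-5

((1, 0, 0, 0, 0); (1, 1, 0, 0, 0); (0, 0, 2, 0, 0); (1, 1, 1, 1, 1))


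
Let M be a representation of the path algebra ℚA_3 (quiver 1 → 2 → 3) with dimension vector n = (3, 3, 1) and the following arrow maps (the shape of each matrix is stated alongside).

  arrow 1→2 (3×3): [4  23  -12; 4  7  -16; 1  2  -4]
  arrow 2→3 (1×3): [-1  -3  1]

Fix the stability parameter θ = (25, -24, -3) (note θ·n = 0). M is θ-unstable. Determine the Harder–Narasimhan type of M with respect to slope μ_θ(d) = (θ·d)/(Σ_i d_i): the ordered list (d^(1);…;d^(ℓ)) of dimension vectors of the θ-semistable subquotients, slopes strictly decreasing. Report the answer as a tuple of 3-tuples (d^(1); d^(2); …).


Via rank(M_{q-1}∘⋯∘M_p): M ≅ I[1,2]^2, I[1,3].
μ_θ-semistable layers: μ^(1)=1/2; μ^(2)=-2/3

((2, 2, 0); (1, 1, 1))


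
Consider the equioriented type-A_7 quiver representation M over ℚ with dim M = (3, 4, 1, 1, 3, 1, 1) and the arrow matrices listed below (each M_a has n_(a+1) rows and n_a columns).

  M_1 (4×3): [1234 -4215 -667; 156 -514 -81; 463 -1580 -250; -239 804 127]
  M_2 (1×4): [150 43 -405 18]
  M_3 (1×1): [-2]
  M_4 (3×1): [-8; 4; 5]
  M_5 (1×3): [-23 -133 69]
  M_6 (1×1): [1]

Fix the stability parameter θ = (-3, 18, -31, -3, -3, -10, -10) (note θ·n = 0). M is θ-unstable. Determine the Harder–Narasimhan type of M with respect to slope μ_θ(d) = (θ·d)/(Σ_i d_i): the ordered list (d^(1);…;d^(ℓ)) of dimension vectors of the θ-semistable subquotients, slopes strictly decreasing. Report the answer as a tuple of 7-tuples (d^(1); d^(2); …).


Barcode: M ≅ I[1,2]^2, I[1,7], I[2,2], I[5,5]^2. HN layers by μ_θ (3 steps, strictly decreasing):
  μ^(1)=18; μ^(2)=-3; μ^(3)=-6

((0, 3, 0, 0, 0, 0, 0); (2, 0, 0, 0, 2, 0, 0); (1, 1, 1, 1, 1, 1, 1))


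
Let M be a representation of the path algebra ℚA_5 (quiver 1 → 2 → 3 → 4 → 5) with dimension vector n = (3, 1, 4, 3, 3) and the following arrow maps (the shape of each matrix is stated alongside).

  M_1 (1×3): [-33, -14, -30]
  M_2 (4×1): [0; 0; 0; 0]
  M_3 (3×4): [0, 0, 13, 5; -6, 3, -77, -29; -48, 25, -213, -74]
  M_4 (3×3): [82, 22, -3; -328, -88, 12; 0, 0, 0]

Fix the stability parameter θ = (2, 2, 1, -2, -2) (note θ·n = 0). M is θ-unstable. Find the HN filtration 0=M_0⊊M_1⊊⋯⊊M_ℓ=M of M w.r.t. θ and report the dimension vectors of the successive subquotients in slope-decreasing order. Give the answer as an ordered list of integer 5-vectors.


Interval decomposition of M: I[1,1]^2, I[1,2], I[3,3], I[3,4]^2, I[3,5], I[5,5]^2.
HN type (ℓ=5): μ^(1)=2; μ^(2)=1; μ^(3)=-1/2; μ^(4)=-1; μ^(5)=-2

((3, 1, 0, 0, 0); (0, 0, 1, 0, 0); (0, 0, 2, 2, 0); (0, 0, 1, 1, 1); (0, 0, 0, 0, 2))


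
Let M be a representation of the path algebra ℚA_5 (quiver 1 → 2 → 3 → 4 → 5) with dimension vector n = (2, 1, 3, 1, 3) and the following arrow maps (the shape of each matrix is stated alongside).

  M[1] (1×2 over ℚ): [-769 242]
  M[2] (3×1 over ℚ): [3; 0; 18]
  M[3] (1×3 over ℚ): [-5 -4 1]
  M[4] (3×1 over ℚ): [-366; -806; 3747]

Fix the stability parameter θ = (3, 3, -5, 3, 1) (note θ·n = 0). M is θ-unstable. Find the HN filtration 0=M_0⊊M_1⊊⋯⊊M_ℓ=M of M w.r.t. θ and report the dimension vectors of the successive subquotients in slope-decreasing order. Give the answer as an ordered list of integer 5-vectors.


Barcode: M ≅ I[1,1], I[1,5], I[3,3]^2, I[5,5]^2. HN layers by μ_θ (5 steps, strictly decreasing):
  μ^(1)=3; μ^(2)=2; μ^(3)=1; μ^(4)=1/3; μ^(5)=-5

((1, 0, 0, 0, 0); (0, 0, 0, 1, 1); (0, 0, 0, 0, 2); (1, 1, 1, 0, 0); (0, 0, 2, 0, 0))


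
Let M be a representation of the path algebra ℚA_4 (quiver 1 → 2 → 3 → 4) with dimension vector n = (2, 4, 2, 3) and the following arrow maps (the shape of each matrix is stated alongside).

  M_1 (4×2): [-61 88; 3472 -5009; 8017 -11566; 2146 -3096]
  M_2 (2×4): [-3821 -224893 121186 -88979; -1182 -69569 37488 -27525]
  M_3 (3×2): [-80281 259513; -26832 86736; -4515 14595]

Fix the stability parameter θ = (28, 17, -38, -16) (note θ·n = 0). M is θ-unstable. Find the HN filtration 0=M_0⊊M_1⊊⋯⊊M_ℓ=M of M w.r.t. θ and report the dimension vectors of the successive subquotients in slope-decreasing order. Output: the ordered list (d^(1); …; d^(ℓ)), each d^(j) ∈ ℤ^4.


Via rank(M_{q-1}∘⋯∘M_p): M ≅ I[1,3], I[1,4], I[2,2]^2, I[4,4]^2.
μ_θ-semistable layers: μ^(1)=17; μ^(2)=7/3; μ^(3)=-9/4; μ^(4)=-16

((0, 2, 0, 0); (1, 1, 1, 0); (1, 1, 1, 1); (0, 0, 0, 2))
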